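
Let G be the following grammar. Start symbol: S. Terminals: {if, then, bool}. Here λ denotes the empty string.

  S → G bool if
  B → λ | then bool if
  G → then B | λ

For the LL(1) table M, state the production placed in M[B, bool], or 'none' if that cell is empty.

B → λ

FIRST(B): from B→λ we get {λ}; from B→then bool if we get {then}. So FIRST(B) = {λ, then}.
FIRST(G): from G→then B we get {then}; from G→λ we get {λ}. So FIRST(G) = {λ, then}.
FIRST(S): from S→G bool if we get {bool, then}. So FIRST(S) = {bool, then}.
FOLLOW(S) includes $ since S is the start symbol.
FOLLOW(G): in S→G bool if, G is followed by bool if with FIRST {bool}. Thus FOLLOW(G) = {bool}.
FOLLOW(B): in G→then B, the suffix after B is empty, so FOLLOW(B) ⊇ FOLLOW(G) = {bool}. Thus FOLLOW(B) = {bool}.
For B → λ: FIRST(λ) = {λ}, so it goes in M[B, t] for t ∈ {}; since λ ∈ FIRST, also for every t ∈ FOLLOW(B) = {bool}.
For B → then bool if: FIRST(then bool if) = {then}, so it goes in M[B, t] for t ∈ {then}.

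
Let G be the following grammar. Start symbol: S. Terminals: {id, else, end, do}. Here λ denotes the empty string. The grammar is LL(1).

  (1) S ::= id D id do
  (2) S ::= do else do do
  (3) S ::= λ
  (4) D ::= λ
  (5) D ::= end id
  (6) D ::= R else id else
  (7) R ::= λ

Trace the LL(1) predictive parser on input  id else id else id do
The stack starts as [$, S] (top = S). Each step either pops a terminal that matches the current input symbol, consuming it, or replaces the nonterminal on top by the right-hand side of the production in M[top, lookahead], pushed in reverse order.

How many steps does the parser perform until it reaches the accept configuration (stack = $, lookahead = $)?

9

step 1: stack=$ S  input=id else id else id do $  — expand S ::= id D id do
step 2: stack=$ do id D id  input=id else id else id do $  — match id
step 3: stack=$ do id D  input=else id else id do $  — expand D ::= R else id else
step 4: stack=$ do id else id else R  input=else id else id do $  — expand R ::= λ
step 5: stack=$ do id else id else  input=else id else id do $  — match else
step 6: stack=$ do id else id  input=id else id do $  — match id
step 7: stack=$ do id else  input=else id do $  — match else
step 8: stack=$ do id  input=id do $  — match id
step 9: stack=$ do  input=do $  — match do
Accept reached after 9 steps.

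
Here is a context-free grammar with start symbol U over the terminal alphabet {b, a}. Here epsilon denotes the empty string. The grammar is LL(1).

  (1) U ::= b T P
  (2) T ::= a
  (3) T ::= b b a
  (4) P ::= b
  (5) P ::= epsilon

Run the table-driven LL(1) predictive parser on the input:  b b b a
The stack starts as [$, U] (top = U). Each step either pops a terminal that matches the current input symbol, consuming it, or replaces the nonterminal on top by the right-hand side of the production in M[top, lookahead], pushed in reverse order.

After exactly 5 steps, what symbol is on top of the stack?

a

     Stack      Input      Action
  1  $ U        b b b a $  expand U ::= b T P
  2  $ P T b    b b b a $  match b
  3  $ P T      b b a $    expand T ::= b b a
  4  $ P a b b  b b a $    match b
  5  $ P a b    b a $      match b
Stack after step 5: $ P a (top = a).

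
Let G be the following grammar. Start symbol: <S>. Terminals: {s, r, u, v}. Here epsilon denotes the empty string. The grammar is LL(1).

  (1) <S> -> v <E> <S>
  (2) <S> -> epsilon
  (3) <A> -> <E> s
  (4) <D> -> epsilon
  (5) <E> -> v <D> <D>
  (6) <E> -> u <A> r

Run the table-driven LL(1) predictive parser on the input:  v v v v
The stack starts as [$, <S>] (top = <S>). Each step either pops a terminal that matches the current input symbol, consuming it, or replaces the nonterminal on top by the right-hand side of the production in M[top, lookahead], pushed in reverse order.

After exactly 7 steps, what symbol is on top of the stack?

     Stack            Input      Action
  1  $ <S>            v v v v $  expand <S> -> v <E> <S>
  2  $ <S> <E> v      v v v v $  match v
  3  $ <S> <E>        v v v $    expand <E> -> v <D> <D>
  4  $ <S> <D> <D> v  v v v $    match v
  5  $ <S> <D> <D>    v v $      expand <D> -> epsilon
  6  $ <S> <D>        v v $      expand <D> -> epsilon
  7  $ <S>            v v $      expand <S> -> v <E> <S>
Stack after step 7: $ <S> <E> v (top = v).

v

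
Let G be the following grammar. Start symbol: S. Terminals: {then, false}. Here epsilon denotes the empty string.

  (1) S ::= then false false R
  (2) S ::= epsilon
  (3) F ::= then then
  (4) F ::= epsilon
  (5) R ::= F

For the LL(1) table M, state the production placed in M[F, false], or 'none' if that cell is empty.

none

FIRST(S): from S::=then false false R we get {then}; from S::=epsilon we get {epsilon}. So FIRST(S) = {epsilon, then}.
FIRST(F): from F::=then then we get {then}; from F::=epsilon we get {epsilon}. So FIRST(F) = {epsilon, then}.
FIRST(R): from R::=F we get {epsilon, then}. So FIRST(R) = {epsilon, then}.
FOLLOW(S) includes $ since S is the start symbol.
FOLLOW(R): in S::=then false false R, the suffix after R is empty, so FOLLOW(R) ⊇ FOLLOW(S) = {$}. Thus FOLLOW(R) = {$}.
FOLLOW(F): in R::=F, the suffix after F is empty, so FOLLOW(F) ⊇ FOLLOW(R) = {$}. Thus FOLLOW(F) = {$}.
For F ::= then then: FIRST(then then) = {then}, so it goes in M[F, t] for t ∈ {then}.
For F ::= epsilon: FIRST(epsilon) = {epsilon}, so it goes in M[F, t] for t ∈ {}; since epsilon ∈ FIRST, also for every t ∈ FOLLOW(F) = {$}.
None of these place a production in M[F, false].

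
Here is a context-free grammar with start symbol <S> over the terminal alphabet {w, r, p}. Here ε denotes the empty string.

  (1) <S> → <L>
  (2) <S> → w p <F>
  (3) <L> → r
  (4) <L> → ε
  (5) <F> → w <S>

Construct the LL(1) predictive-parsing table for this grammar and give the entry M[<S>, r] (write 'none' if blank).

<S> → <L>

FIRST(<L>) = {ε, r}
FIRST(<F>) = {w}
FIRST(<S>) = {ε, r, w}  (via <L>)
FOLLOW(<S>) includes $ since <S> is the start symbol.
FOLLOW(<S>): in <F>→w <S>, the suffix after <S> is empty, so FOLLOW(<S>) ⊇ FOLLOW(<F>) = {$}. Thus FOLLOW(<S>) = {$}.
FOLLOW(<F>): in <S>→w p <F>, the suffix after <F> is empty, so FOLLOW(<F>) ⊇ FOLLOW(<S>) = {$}. Thus FOLLOW(<F>) = {$}.
For <S> → <L>: FIRST(<L>) = {ε, r}, so it goes in M[<S>, t] for t ∈ {r}; since ε ∈ FIRST, also for every t ∈ FOLLOW(<S>) = {$}.
For <S> → w p <F>: FIRST(w p <F>) = {w}, so it goes in M[<S>, t] for t ∈ {w}.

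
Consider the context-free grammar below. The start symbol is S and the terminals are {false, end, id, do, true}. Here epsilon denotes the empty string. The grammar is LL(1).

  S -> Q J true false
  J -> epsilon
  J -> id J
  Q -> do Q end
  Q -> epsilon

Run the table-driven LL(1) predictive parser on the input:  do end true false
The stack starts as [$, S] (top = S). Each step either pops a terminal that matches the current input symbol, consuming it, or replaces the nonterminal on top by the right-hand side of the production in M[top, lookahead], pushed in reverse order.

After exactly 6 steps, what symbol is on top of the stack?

step 1: stack=$ S  input=do end true false $  — expand S -> Q J true false
step 2: stack=$ false true J Q  input=do end true false $  — expand Q -> do Q end
step 3: stack=$ false true J end Q do  input=do end true false $  — match do
step 4: stack=$ false true J end Q  input=end true false $  — expand Q -> epsilon
step 5: stack=$ false true J end  input=end true false $  — match end
step 6: stack=$ false true J  input=true false $  — expand J -> epsilon
Stack after step 6: $ false true (top = true).

true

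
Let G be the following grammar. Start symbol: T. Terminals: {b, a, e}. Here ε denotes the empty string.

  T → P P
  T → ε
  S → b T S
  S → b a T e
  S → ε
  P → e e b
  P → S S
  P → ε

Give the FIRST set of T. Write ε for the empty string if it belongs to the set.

{ε, b, e}

FIRST(S): from S→b T S we get {b}; from S→b a T e we get {b}; from S→ε we get {ε}. So FIRST(S) = {ε, b}.
FIRST(P): from P→e e b we get {e}; from P→S S we get {ε, b}; from P→ε we get {ε}. So FIRST(P) = {ε, b, e}.
FIRST(T): from T→P P we get {ε, b, e}; from T→ε we get {ε}. So FIRST(T) = {ε, b, e}.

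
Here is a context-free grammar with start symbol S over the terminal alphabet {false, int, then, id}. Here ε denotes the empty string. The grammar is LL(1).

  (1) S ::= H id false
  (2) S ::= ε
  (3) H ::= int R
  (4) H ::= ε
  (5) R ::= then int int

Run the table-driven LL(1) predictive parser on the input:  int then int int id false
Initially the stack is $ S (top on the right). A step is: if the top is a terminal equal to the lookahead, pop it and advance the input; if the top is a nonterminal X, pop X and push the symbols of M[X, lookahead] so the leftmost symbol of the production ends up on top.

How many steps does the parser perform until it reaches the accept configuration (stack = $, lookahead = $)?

9

     Stack                    Input                        Action
  1  $ S                      int then int int id false $  expand S ::= H id false
  2  $ false id H             int then int int id false $  expand H ::= int R
  3  $ false id R int         int then int int id false $  match int
  4  $ false id R             then int int id false $      expand R ::= then int int
  5  $ false id int int then  then int int id false $      match then
  6  $ false id int int       int int id false $           match int
  7  $ false id int           int id false $               match int
  8  $ false id               id false $                   match id
  9  $ false                  false $                      match false
Accept reached after 9 steps.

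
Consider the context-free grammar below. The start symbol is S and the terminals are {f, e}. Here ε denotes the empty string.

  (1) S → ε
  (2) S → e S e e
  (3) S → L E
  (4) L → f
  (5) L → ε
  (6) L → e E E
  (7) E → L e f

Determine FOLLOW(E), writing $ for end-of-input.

{$, e, f}

FIRST(L): from L→f we get {f}; from L→ε we get {ε}; from L→e E E we get {e}. So FIRST(L) = {ε, e, f}.
FIRST(E): from E→L e f we get {e, f}. So FIRST(E) = {e, f}.
FIRST(S): from S→ε we get {ε}; from S→e S e e we get {e}; from S→L E we get {e, f}. So FIRST(S) = {ε, e, f}.
FOLLOW(S) includes $ since S is the start symbol.
FOLLOW(S): in S→e S e e, S is followed by e e with FIRST {e}. Thus FOLLOW(S) = {$, e}.
FOLLOW(L): in S→L E, L is followed by E with FIRST {e, f}; in E→L e f, L is followed by e f with FIRST {e}. Thus FOLLOW(L) = {e, f}.
FOLLOW(E): in S→L E, the suffix after E is empty, so FOLLOW(E) ⊇ FOLLOW(S) = {$, e}; in L→e E E (occurrence 1), E is followed by E with FIRST {e, f}; in L→e E E (occurrence 2), the suffix after E is empty, so FOLLOW(E) ⊇ FOLLOW(L) = {e, f}. Thus FOLLOW(E) = {$, e, f}.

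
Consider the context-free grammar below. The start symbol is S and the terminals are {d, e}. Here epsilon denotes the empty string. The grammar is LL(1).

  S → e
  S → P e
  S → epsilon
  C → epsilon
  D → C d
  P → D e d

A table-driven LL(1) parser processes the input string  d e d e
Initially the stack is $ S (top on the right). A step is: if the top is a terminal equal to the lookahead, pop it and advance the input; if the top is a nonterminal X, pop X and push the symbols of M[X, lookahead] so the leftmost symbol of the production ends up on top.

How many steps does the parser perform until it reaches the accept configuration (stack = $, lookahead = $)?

8

step 1: stack=$ S  input=d e d e $  — expand S → P e
step 2: stack=$ e P  input=d e d e $  — expand P → D e d
step 3: stack=$ e d e D  input=d e d e $  — expand D → C d
step 4: stack=$ e d e d C  input=d e d e $  — expand C → epsilon
step 5: stack=$ e d e d  input=d e d e $  — match d
step 6: stack=$ e d e  input=e d e $  — match e
step 7: stack=$ e d  input=d e $  — match d
step 8: stack=$ e  input=e $  — match e
Accept reached after 8 steps.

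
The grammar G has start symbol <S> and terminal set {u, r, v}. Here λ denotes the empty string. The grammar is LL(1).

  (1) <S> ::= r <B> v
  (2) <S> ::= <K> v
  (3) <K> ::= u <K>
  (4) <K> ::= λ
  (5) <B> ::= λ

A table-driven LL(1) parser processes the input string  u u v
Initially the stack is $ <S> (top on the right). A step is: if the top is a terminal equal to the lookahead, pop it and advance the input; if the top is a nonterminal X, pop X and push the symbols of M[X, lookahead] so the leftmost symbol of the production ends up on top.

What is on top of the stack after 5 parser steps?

     Stack      Input    Action
  1  $ <S>      u u v $  expand <S> ::= <K> v
  2  $ v <K>    u u v $  expand <K> ::= u <K>
  3  $ v <K> u  u u v $  match u
  4  $ v <K>    u v $    expand <K> ::= u <K>
  5  $ v <K> u  u v $    match u
Stack after step 5: $ v <K> (top = <K>).

<K>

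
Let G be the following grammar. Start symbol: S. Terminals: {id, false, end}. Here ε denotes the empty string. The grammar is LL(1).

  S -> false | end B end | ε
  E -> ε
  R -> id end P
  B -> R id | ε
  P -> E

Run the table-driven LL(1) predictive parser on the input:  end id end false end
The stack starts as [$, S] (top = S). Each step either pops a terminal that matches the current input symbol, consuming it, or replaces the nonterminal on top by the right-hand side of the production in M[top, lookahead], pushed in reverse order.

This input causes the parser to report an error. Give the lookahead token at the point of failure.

false

     Stack              Input                   Action
  1  $ S                end id end false end $  expand S -> end B end
  2  $ end B end        end id end false end $  match end
  3  $ end B            id end false end $      expand B -> R id
  4  $ end id R         id end false end $      expand R -> id end P
  5  $ end id P end id  id end false end $      match id
  6  $ end id P end     end false end $         match end
  7  $ end id P         false end $             error: M[P, false] is empty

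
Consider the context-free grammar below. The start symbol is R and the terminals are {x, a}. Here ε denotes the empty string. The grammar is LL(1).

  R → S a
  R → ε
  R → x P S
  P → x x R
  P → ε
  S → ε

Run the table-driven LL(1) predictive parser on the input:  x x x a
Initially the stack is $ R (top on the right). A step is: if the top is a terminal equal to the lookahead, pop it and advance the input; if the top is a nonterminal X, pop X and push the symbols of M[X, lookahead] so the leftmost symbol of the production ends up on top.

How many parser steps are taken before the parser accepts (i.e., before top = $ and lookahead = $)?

9

     Stack      Input      Action
  1  $ R        x x x a $  expand R → x P S
  2  $ S P x    x x x a $  match x
  3  $ S P      x x a $    expand P → x x R
  4  $ S R x x  x x a $    match x
  5  $ S R x    x a $      match x
  6  $ S R      a $        expand R → S a
  7  $ S a S    a $        expand S → ε
  8  $ S a      a $        match a
  9  $ S        $          expand S → ε
Accept reached after 9 steps.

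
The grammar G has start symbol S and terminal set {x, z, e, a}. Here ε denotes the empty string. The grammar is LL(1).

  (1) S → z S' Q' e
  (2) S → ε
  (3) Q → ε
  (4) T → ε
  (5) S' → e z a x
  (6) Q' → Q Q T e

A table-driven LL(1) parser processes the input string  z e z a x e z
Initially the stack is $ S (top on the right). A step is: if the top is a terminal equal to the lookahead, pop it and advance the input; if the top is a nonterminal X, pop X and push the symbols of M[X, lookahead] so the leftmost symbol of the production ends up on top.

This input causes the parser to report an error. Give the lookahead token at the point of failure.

      Stack           Input            Action
   1  $ S             z e z a x e z $  expand S → z S' Q' e
   2  $ e Q' S' z     z e z a x e z $  match z
   3  $ e Q' S'       e z a x e z $    expand S' → e z a x
   4  $ e Q' x a z e  e z a x e z $    match e
   5  $ e Q' x a z    z a x e z $      match z
   6  $ e Q' x a      a x e z $        match a
   7  $ e Q' x        x e z $          match x
   8  $ e Q'          e z $            expand Q' → Q Q T e
   9  $ e e T Q Q     e z $            expand Q → ε
  10  $ e e T Q       e z $            expand Q → ε
  11  $ e e T         e z $            expand T → ε
  12  $ e e           e z $            match e
  13  $ e             z $              error: top is terminal e but lookahead is z

z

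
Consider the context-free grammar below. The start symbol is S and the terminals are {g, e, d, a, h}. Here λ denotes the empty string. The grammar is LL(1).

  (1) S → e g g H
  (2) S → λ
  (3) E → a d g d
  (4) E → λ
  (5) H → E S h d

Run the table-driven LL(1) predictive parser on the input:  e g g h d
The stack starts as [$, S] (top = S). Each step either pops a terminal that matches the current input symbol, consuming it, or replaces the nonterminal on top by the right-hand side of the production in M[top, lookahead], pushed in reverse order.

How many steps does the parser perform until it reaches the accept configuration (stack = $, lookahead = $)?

step 1: stack=$ S  input=e g g h d $  — expand S → e g g H
step 2: stack=$ H g g e  input=e g g h d $  — match e
step 3: stack=$ H g g  input=g g h d $  — match g
step 4: stack=$ H g  input=g h d $  — match g
step 5: stack=$ H  input=h d $  — expand H → E S h d
step 6: stack=$ d h S E  input=h d $  — expand E → λ
step 7: stack=$ d h S  input=h d $  — expand S → λ
step 8: stack=$ d h  input=h d $  — match h
step 9: stack=$ d  input=d $  — match d
Accept reached after 9 steps.

9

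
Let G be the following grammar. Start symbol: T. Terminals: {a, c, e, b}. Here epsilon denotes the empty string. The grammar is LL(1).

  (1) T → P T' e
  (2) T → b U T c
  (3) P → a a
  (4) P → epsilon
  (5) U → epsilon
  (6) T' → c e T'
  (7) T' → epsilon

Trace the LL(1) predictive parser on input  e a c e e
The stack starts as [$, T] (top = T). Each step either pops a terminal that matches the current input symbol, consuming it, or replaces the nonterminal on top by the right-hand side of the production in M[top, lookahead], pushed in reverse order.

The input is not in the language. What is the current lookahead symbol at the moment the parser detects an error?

     Stack     Input        Action
  1  $ T       e a c e e $  expand T → P T' e
  2  $ e T' P  e a c e e $  expand P → epsilon
  3  $ e T'    e a c e e $  expand T' → epsilon
  4  $ e       e a c e e $  match e
  5  $         a c e e $    error: stack empty but input remains

a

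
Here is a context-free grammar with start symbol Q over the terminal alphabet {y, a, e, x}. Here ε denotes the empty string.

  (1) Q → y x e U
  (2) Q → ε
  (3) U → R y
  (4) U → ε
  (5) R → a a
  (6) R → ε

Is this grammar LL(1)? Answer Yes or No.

FIRST(Q) = {ε, y}
FIRST(U) = {ε, a, y}
FIRST(R) = {ε, a}
FOLLOW(Q) = {$}
FOLLOW(U) = {$}
FOLLOW(R) = {y}
Each cell of M receives at most one production.

Yes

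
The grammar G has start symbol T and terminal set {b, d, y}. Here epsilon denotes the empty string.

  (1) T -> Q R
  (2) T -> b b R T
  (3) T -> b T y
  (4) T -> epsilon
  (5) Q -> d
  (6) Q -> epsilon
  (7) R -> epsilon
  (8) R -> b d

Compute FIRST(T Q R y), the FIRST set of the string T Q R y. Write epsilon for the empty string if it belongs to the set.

{b, d, y}

FIRST(Q) = {epsilon, d}
FIRST(R) = {epsilon, b}
FIRST(T) = {epsilon, b, d}  (via Q R)
FIRST(T Q R y): take FIRST of each symbol in turn, carrying on past any symbol whose FIRST contains epsilon; result {b, d, y}.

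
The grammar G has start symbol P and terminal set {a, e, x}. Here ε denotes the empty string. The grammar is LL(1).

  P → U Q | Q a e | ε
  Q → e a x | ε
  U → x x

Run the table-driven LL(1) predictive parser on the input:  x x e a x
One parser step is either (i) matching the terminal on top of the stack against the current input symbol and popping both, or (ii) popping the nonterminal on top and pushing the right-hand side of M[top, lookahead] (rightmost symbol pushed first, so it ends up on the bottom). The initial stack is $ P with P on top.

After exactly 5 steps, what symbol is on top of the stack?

e

step 1: stack=$ P  input=x x e a x $  — expand P → U Q
step 2: stack=$ Q U  input=x x e a x $  — expand U → x x
step 3: stack=$ Q x x  input=x x e a x $  — match x
step 4: stack=$ Q x  input=x e a x $  — match x
step 5: stack=$ Q  input=e a x $  — expand Q → e a x
Stack after step 5: $ x a e (top = e).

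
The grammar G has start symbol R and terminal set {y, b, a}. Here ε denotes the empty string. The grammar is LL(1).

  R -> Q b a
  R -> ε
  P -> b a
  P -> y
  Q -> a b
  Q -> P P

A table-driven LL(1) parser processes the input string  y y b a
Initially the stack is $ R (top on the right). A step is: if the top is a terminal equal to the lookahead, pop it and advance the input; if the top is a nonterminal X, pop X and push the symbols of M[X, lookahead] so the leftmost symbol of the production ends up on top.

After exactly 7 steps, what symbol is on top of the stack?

a

step 1: stack=$ R  input=y y b a $  — expand R -> Q b a
step 2: stack=$ a b Q  input=y y b a $  — expand Q -> P P
step 3: stack=$ a b P P  input=y y b a $  — expand P -> y
step 4: stack=$ a b P y  input=y y b a $  — match y
step 5: stack=$ a b P  input=y b a $  — expand P -> y
step 6: stack=$ a b y  input=y b a $  — match y
step 7: stack=$ a b  input=b a $  — match b
Stack after step 7: $ a (top = a).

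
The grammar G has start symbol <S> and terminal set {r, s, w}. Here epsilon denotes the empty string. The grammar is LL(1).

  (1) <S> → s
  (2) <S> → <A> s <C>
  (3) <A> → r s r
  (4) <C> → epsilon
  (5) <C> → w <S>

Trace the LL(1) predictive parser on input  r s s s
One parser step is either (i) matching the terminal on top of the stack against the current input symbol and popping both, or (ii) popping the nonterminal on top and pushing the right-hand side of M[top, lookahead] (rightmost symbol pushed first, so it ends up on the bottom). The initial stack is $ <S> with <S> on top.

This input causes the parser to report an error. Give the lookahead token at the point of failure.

step 1: stack=$ <S>  input=r s s s $  — expand <S> → <A> s <C>
step 2: stack=$ <C> s <A>  input=r s s s $  — expand <A> → r s r
step 3: stack=$ <C> s r s r  input=r s s s $  — match r
step 4: stack=$ <C> s r s  input=s s s $  — match s
step 5: stack=$ <C> s r  input=s s $  — error: top is terminal r but lookahead is s

s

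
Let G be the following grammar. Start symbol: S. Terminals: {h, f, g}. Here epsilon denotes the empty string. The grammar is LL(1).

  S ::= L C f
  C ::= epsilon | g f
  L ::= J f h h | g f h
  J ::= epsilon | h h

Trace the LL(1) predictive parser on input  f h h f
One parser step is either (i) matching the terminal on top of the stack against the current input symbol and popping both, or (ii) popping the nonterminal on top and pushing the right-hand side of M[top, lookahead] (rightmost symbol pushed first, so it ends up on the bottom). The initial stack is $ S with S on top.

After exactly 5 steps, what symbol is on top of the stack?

step 1: stack=$ S  input=f h h f $  — expand S ::= L C f
step 2: stack=$ f C L  input=f h h f $  — expand L ::= J f h h
step 3: stack=$ f C h h f J  input=f h h f $  — expand J ::= epsilon
step 4: stack=$ f C h h f  input=f h h f $  — match f
step 5: stack=$ f C h h  input=h h f $  — match h
Stack after step 5: $ f C h (top = h).

h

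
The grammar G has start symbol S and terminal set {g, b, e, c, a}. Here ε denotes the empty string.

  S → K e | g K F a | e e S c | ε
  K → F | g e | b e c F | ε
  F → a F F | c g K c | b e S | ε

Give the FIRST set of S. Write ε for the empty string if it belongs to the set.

FIRST(F): from F→a F F we get {a}; from F→c g K c we get {c}; from F→b e S we get {b}; from F→ε we get {ε}. So FIRST(F) = {ε, a, b, c}.
FIRST(K): from K→F we get {ε, a, b, c}; from K→g e we get {g}; from K→b e c F we get {b}; from K→ε we get {ε}. So FIRST(K) = {ε, a, b, c, g}.
FIRST(S): from S→K e we get {a, b, c, e, g}; from S→g K F a we get {g}; from S→e e S c we get {e}; from S→ε we get {ε}. So FIRST(S) = {ε, a, b, c, e, g}.

{ε, a, b, c, e, g}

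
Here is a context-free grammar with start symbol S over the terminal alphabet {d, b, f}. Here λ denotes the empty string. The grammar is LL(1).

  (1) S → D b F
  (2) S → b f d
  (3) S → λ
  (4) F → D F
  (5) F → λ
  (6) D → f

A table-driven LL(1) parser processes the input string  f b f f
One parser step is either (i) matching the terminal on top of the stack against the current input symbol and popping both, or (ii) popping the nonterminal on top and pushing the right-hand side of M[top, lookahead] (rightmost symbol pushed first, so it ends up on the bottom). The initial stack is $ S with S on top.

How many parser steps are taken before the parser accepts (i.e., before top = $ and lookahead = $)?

11

      Stack    Input      Action
   1  $ S      f b f f $  expand S → D b F
   2  $ F b D  f b f f $  expand D → f
   3  $ F b f  f b f f $  match f
   4  $ F b    b f f $    match b
   5  $ F      f f $      expand F → D F
   6  $ F D    f f $      expand D → f
   7  $ F f    f f $      match f
   8  $ F      f $        expand F → D F
   9  $ F D    f $        expand D → f
  10  $ F f    f $        match f
  11  $ F      $          expand F → λ
Accept reached after 11 steps.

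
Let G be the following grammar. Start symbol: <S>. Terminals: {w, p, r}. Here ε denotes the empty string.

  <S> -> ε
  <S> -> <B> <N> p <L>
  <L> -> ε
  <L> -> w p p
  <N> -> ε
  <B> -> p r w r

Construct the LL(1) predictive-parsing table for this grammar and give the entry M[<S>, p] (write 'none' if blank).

FIRST(<L>): from <L>->ε we get {ε}; from <L>->w p p we get {w}. So FIRST(<L>) = {ε, w}.
FIRST(<N>): from <N>->ε we get {ε}. So FIRST(<N>) = {ε}.
FIRST(<B>): from <B>->p r w r we get {p}. So FIRST(<B>) = {p}.
FIRST(<S>): from <S>->ε we get {ε}; from <S>-><B> <N> p <L> we get {p}. So FIRST(<S>) = {ε, p}.
FOLLOW(<S>) includes $ since <S> is the start symbol.
FOLLOW(<S>): <S> appears on no right-hand side. Thus FOLLOW(<S>) = {$}.
For <S> -> ε: FIRST(ε) = {ε}, so it goes in M[<S>, t] for t ∈ {}; since ε ∈ FIRST, also for every t ∈ FOLLOW(<S>) = {$}.
For <S> -> <B> <N> p <L>: FIRST(<B> <N> p <L>) = {p}, so it goes in M[<S>, t] for t ∈ {p}.

<S> -> <B> <N> p <L>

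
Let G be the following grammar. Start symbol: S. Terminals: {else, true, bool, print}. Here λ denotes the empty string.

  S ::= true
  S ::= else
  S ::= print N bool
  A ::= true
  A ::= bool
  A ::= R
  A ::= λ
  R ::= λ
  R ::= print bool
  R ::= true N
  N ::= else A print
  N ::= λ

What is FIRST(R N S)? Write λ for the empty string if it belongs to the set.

FIRST(S): from S::=true we get {true}; from S::=else we get {else}; from S::=print N bool we get {print}. So FIRST(S) = {else, print, true}.
FIRST(R): from R::=λ we get {λ}; from R::=print bool we get {print}; from R::=true N we get {true}. So FIRST(R) = {λ, print, true}.
FIRST(N): from N::=else A print we get {else}; from N::=λ we get {λ}. So FIRST(N) = {λ, else}.
FIRST(A): from A::=true we get {true}; from A::=bool we get {bool}; from A::=R we get {λ, print, true}; from A::=λ we get {λ}. So FIRST(A) = {λ, bool, print, true}.
FIRST(R N S): take FIRST of each symbol in turn, carrying on past any symbol whose FIRST contains λ; result {else, print, true}.

{else, print, true}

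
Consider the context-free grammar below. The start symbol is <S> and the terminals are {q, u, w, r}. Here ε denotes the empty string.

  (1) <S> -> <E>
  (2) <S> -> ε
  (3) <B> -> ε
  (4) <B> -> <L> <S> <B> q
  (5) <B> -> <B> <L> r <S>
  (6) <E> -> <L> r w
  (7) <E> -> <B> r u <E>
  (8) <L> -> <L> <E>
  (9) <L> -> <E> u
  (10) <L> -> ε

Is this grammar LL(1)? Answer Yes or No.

No

FIRST(<S>) = {ε, q, r}
FIRST(<B>) = {ε, q, r}
FIRST(<E>) = {q, r}
FIRST(<L>) = {ε, q, r}
FOLLOW(<S>) = {$, q, r}
FOLLOW(<B>) = {q, r}
FOLLOW(<E>) = {$, q, r, u}
FOLLOW(<L>) = {q, r}
Cell M[<B>, q] receives both <B> -> ε and <B> -> <L> <S> <B> q and <B> -> <B> <L> r <S> — the grammar is not LL(1).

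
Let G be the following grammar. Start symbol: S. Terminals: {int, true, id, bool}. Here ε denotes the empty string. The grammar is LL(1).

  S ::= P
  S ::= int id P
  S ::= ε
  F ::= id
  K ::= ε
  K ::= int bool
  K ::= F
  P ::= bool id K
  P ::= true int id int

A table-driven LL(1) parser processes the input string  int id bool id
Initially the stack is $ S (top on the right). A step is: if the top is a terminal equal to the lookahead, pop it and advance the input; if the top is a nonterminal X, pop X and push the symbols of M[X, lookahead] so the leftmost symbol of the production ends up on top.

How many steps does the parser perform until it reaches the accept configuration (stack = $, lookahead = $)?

7

step 1: stack=$ S  input=int id bool id $  — expand S ::= int id P
step 2: stack=$ P id int  input=int id bool id $  — match int
step 3: stack=$ P id  input=id bool id $  — match id
step 4: stack=$ P  input=bool id $  — expand P ::= bool id K
step 5: stack=$ K id bool  input=bool id $  — match bool
step 6: stack=$ K id  input=id $  — match id
step 7: stack=$ K  input=$  — expand K ::= ε
Accept reached after 7 steps.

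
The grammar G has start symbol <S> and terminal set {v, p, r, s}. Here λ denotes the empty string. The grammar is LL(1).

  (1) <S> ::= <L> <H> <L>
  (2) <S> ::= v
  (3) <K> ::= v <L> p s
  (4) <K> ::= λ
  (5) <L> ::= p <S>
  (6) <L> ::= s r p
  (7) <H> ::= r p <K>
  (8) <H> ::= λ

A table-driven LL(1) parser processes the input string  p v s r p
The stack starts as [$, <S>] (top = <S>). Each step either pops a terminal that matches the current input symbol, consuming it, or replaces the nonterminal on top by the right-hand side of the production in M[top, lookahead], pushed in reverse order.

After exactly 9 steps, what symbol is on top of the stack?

p

     Stack            Input        Action
  1  $ <S>            p v s r p $  expand <S> ::= <L> <H> <L>
  2  $ <L> <H> <L>    p v s r p $  expand <L> ::= p <S>
  3  $ <L> <H> <S> p  p v s r p $  match p
  4  $ <L> <H> <S>    v s r p $    expand <S> ::= v
  5  $ <L> <H> v      v s r p $    match v
  6  $ <L> <H>        s r p $      expand <H> ::= λ
  7  $ <L>            s r p $      expand <L> ::= s r p
  8  $ p r s          s r p $      match s
  9  $ p r            r p $        match r
Stack after step 9: $ p (top = p).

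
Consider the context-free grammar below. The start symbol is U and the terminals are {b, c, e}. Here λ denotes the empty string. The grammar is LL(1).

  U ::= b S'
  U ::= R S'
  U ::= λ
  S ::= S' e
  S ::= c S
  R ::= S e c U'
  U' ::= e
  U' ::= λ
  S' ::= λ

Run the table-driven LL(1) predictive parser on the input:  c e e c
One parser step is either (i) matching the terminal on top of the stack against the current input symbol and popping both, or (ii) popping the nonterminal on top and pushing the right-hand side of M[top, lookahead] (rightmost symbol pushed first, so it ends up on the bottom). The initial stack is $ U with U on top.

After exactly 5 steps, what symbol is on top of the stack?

S'

     Stack            Input      Action
  1  $ U              c e e c $  expand U ::= R S'
  2  $ S' R           c e e c $  expand R ::= S e c U'
  3  $ S' U' c e S    c e e c $  expand S ::= c S
  4  $ S' U' c e S c  c e e c $  match c
  5  $ S' U' c e S    e e c $    expand S ::= S' e
Stack after step 5: $ S' U' c e e S' (top = S').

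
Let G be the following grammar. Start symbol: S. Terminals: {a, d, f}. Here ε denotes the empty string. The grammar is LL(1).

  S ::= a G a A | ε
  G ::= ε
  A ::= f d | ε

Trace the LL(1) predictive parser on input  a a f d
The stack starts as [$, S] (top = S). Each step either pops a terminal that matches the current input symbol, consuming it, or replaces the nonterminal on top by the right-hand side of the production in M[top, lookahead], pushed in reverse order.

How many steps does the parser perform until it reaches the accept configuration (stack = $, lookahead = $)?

7

step 1: stack=$ S  input=a a f d $  — expand S ::= a G a A
step 2: stack=$ A a G a  input=a a f d $  — match a
step 3: stack=$ A a G  input=a f d $  — expand G ::= ε
step 4: stack=$ A a  input=a f d $  — match a
step 5: stack=$ A  input=f d $  — expand A ::= f d
step 6: stack=$ d f  input=f d $  — match f
step 7: stack=$ d  input=d $  — match d
Accept reached after 7 steps.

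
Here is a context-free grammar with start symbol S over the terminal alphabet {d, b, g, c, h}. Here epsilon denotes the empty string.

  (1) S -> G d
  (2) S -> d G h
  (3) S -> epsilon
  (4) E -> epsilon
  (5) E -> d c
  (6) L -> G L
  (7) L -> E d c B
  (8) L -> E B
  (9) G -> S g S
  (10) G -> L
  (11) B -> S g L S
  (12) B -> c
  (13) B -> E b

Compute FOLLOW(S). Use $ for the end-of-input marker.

FIRST(E) = {epsilon, d}
FIRST(S) = {epsilon, b, c, d, g}  (via G d)
FIRST(B) = {b, c, d, g}  (via S g L S, E b)
FIRST(L) = {b, c, d, g}  (via G L, E d c B, E B)
FIRST(G) = {b, c, d, g}  (via S g S, L)
FOLLOW(S) includes $ since S is the start symbol.
FOLLOW(E): in L->E d c B, E is followed by d c B with FIRST {d}; in L->E B, E is followed by B with FIRST {b, c, d, g}; in B->E b, E is followed by b with FIRST {b}. Thus FOLLOW(E) = {b, c, d, g}.
FOLLOW(G): in S->G d, G is followed by d with FIRST {d}; in S->d G h, G is followed by h with FIRST {h}; in L->G L, G is followed by L with FIRST {b, c, d, g}. Thus FOLLOW(G) = {b, c, d, g, h}.
FOLLOW(S): in G->S g S (occurrence 1), S is followed by g S with FIRST {g}; in G->S g S (occurrence 2), the suffix after S is empty, so FOLLOW(S) ⊇ FOLLOW(G) = {b, c, d, g, h}; in B->S g L S (occurrence 1), S is followed by g L S with FIRST {g}; in B->S g L S (occurrence 2), the suffix after S is empty, so FOLLOW(S) ⊇ FOLLOW(B) = {b, c, d, g, h}. Thus FOLLOW(S) = {$, b, c, d, g, h}.
FOLLOW(L): in L->G L, the suffix after L is empty (adds nothing new); in G->L, the suffix after L is empty, so FOLLOW(L) ⊇ FOLLOW(G) = {b, c, d, g, h}; in B->S g L S, L is followed by S with FIRST {epsilon, b, c, d, g}; in B->S g L S, the suffix after L is nullable, so FOLLOW(L) ⊇ FOLLOW(B) = {b, c, d, g, h}. Thus FOLLOW(L) = {b, c, d, g, h}.
FOLLOW(B): in L->E d c B, the suffix after B is empty, so FOLLOW(B) ⊇ FOLLOW(L) = {b, c, d, g, h}; in L->E B, the suffix after B is empty, so FOLLOW(B) ⊇ FOLLOW(L) = {b, c, d, g, h}. Thus FOLLOW(B) = {b, c, d, g, h}.

{$, b, c, d, g, h}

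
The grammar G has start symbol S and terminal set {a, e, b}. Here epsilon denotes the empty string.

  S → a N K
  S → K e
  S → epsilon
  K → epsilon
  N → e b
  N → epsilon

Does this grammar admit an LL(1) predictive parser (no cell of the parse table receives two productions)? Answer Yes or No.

Yes

FIRST(S) = {epsilon, a, e}
FIRST(K) = {epsilon}
FIRST(N) = {epsilon, e}
FOLLOW(S) = {$}
FOLLOW(K) = {$, e}
FOLLOW(N) = {$}
Each cell of M receives at most one production.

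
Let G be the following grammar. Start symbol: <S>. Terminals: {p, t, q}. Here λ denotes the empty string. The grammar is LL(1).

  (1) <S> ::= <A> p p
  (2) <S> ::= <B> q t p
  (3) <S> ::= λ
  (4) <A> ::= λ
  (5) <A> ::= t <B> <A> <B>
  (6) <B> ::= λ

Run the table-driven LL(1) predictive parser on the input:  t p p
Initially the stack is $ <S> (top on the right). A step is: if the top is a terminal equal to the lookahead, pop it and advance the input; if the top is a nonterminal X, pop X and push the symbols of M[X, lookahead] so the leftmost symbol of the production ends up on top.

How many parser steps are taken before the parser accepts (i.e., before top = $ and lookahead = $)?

     Stack                Input    Action
  1  $ <S>                t p p $  expand <S> ::= <A> p p
  2  $ p p <A>            t p p $  expand <A> ::= t <B> <A> <B>
  3  $ p p <B> <A> <B> t  t p p $  match t
  4  $ p p <B> <A> <B>    p p $    expand <B> ::= λ
  5  $ p p <B> <A>        p p $    expand <A> ::= λ
  6  $ p p <B>            p p $    expand <B> ::= λ
  7  $ p p                p p $    match p
  8  $ p                  p $      match p
Accept reached after 8 steps.

8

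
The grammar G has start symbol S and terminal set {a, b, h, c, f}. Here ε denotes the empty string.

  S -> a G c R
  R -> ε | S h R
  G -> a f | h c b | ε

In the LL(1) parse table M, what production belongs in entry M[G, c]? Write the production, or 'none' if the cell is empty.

FIRST(S): from S->a G c R we get {a}. So FIRST(S) = {a}.
FIRST(G): from G->a f we get {a}; from G->h c b we get {h}; from G->ε we get {ε}. So FIRST(G) = {ε, a, h}.
FIRST(R): from R->ε we get {ε}; from R->S h R we get {a}. So FIRST(R) = {ε, a}.
FOLLOW(S) includes $ since S is the start symbol.
FOLLOW(G): in S->a G c R, G is followed by c R with FIRST {c}. Thus FOLLOW(G) = {c}.
For G -> a f: FIRST(a f) = {a}, so it goes in M[G, t] for t ∈ {a}.
For G -> h c b: FIRST(h c b) = {h}, so it goes in M[G, t] for t ∈ {h}.
For G -> ε: FIRST(ε) = {ε}, so it goes in M[G, t] for t ∈ {}; since ε ∈ FIRST, also for every t ∈ FOLLOW(G) = {c}.

G -> ε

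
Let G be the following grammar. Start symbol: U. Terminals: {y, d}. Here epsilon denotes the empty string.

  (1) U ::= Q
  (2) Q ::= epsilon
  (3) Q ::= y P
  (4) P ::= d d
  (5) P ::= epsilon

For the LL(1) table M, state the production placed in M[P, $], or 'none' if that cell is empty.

FIRST(Q): from Q::=epsilon we get {epsilon}; from Q::=y P we get {y}. So FIRST(Q) = {epsilon, y}.
FIRST(P): from P::=d d we get {d}; from P::=epsilon we get {epsilon}. So FIRST(P) = {epsilon, d}.
FIRST(U): from U::=Q we get {epsilon, y}. So FIRST(U) = {epsilon, y}.
FOLLOW(U) includes $ since U is the start symbol.
FOLLOW(Q): in U::=Q, the suffix after Q is empty, so FOLLOW(Q) ⊇ FOLLOW(U) = {$}. Thus FOLLOW(Q) = {$}.
FOLLOW(P): in Q::=y P, the suffix after P is empty, so FOLLOW(P) ⊇ FOLLOW(Q) = {$}. Thus FOLLOW(P) = {$}.
For P ::= d d: FIRST(d d) = {d}, so it goes in M[P, t] for t ∈ {d}.
For P ::= epsilon: FIRST(epsilon) = {epsilon}, so it goes in M[P, t] for t ∈ {}; since epsilon ∈ FIRST, also for every t ∈ FOLLOW(P) = {$}.

P ::= epsilon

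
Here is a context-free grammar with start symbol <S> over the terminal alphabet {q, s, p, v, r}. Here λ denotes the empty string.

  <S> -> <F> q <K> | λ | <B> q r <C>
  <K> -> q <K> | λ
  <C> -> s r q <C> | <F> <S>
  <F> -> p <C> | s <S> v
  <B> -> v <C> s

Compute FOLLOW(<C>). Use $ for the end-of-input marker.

{$, p, q, s, v}

FIRST(<K>) = {λ, q}
FIRST(<F>) = {p, s}
FIRST(<B>) = {v}
FIRST(<S>) = {λ, p, s, v}  (via <F> q <K>, <B> q r <C>)
FIRST(<C>) = {p, s}  (via <F> <S>)
FOLLOW(<S>) includes $ since <S> is the start symbol.
FOLLOW(<B>): in <S>-><B> q r <C>, <B> is followed by q r <C> with FIRST {q}. Thus FOLLOW(<B>) = {q}.
FOLLOW(<S>): in <C>-><F> <S>, the suffix after <S> is empty, so FOLLOW(<S>) ⊇ FOLLOW(<C>) = {$, p, q, s, v}; in <F>->s <S> v, <S> is followed by v with FIRST {v}. Thus FOLLOW(<S>) = {$, p, q, s, v}.
FOLLOW(<K>): in <S>-><F> q <K>, the suffix after <K> is empty, so FOLLOW(<K>) ⊇ FOLLOW(<S>) = {$, p, q, s, v}; in <K>->q <K>, the suffix after <K> is empty (adds nothing new). Thus FOLLOW(<K>) = {$, p, q, s, v}.
FOLLOW(<C>): in <S>-><B> q r <C>, the suffix after <C> is empty, so FOLLOW(<C>) ⊇ FOLLOW(<S>) = {$, p, q, s, v}; in <C>->s r q <C>, the suffix after <C> is empty (adds nothing new); in <F>->p <C>, the suffix after <C> is empty, so FOLLOW(<C>) ⊇ FOLLOW(<F>) = {$, p, q, s, v}; in <B>->v <C> s, <C> is followed by s with FIRST {s}. Thus FOLLOW(<C>) = {$, p, q, s, v}.
FOLLOW(<F>): in <S>-><F> q <K>, <F> is followed by q <K> with FIRST {q}; in <C>-><F> <S>, <F> is followed by <S> with FIRST {λ, p, s, v}; in <C>-><F> <S>, the suffix after <F> is nullable, so FOLLOW(<F>) ⊇ FOLLOW(<C>) = {$, p, q, s, v}. Thus FOLLOW(<F>) = {$, p, q, s, v}.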